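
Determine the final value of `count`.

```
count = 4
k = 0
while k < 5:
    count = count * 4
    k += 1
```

4096

k=0: count = 4*4 = 16
k=1: count = 16*4 = 64
k=2: count = 64*4 = 256
k=3: count = 256*4 = 1024
k=4: count = 1024*4 = 4096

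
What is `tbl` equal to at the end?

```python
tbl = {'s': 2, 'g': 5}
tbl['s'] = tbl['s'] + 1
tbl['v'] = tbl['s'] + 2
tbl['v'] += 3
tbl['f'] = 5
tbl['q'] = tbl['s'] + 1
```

{'s': 3, 'g': 5, 'v': 8, 'f': 5, 'q': 4}

tbl['s'] = tbl['s']+1 = 3 → {'s': 3, 'g': 5}
tbl['v'] = tbl['s']+2 = 5 → {'s': 3, 'g': 5, 'v': 5}
tbl['v'] = 5+3 = 8 → {'s': 3, 'g': 5, 'v': 8}
tbl['f'] = 5 → {'s': 3, 'g': 5, 'v': 8, 'f': 5}
tbl['q'] = tbl['s']+1 = 4 → {'s': 3, 'g': 5, 'v': 8, 'f': 5, 'q': 4}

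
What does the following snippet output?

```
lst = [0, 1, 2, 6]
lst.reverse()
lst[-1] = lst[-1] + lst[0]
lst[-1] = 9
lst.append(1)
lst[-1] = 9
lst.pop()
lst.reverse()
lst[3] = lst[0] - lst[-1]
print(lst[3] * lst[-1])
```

9

reverse → [6, 2, 1, 0]
lst[-1] = lst[-1]+lst[0] = 0+6 = 6 → [6, 2, 1, 6]
lst[-1] = 9 → [6, 2, 1, 9]
append 1 → [6, 2, 1, 9, 1]
lst[-1] = 9 → [6, 2, 1, 9, 9]
pop() removes 9 → [6, 2, 1, 9]
reverse → [9, 1, 2, 6]
lst[3] = lst[0]-lst[-1] = 9-6 = 3 → [9, 1, 2, 3]
lst[3]*lst[-1] = 3*3 = 9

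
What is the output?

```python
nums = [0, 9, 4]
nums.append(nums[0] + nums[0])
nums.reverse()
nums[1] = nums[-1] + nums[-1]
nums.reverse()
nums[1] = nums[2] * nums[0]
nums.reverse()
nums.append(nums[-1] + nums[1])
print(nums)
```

[0, 0, 0, 0, 0]

append nums[0]+nums[0] = 0+0 = 0 → [0, 9, 4, 0]
reverse → [0, 4, 9, 0]
nums[1] = nums[-1]+nums[-1] = 0+0 = 0 → [0, 0, 9, 0]
reverse → [0, 9, 0, 0]
nums[1] = nums[2]*nums[0] = 0*0 = 0 → [0, 0, 0, 0]
reverse → [0, 0, 0, 0]
append nums[-1]+nums[1] = 0+0 = 0 → [0, 0, 0, 0, 0]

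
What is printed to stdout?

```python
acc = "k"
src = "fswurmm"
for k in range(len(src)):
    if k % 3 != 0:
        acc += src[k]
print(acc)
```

k=0: skip
k=1: add 's' → 'ks'
k=2: add 'w' → 'ksw'
k=3: skip
k=4: add 'r' → 'kswr'
k=5: add 'm' → 'kswrm'
k=6: skip

kswrm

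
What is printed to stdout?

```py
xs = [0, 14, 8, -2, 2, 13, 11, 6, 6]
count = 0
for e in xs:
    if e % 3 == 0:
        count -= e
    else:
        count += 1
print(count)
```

-6

e=0: %3==0, count = 0-0 = 0
e=14: not %3==0, count = 0+1 = 1
e=8: not %3==0, count = 1+1 = 2
e=-2: not %3==0, count = 2+1 = 3
e=2: not %3==0, count = 3+1 = 4
e=13: not %3==0, count = 4+1 = 5
e=11: not %3==0, count = 5+1 = 6
e=6: %3==0, count = 6-6 = 0
e=6: %3==0, count = 0-6 = -6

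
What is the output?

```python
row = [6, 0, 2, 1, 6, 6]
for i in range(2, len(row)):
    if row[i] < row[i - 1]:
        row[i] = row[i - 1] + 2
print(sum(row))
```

24

i=2: 2>=0, unchanged → [6, 0, 2, 1, 6, 6]
i=3: 1<2, row[3] = 2+2 = 4 → [6, 0, 2, 4, 6, 6]
i=4: 6>=4, unchanged → [6, 0, 2, 4, 6, 6]
i=5: 6>=6, unchanged → [6, 0, 2, 4, 6, 6]
sum = 24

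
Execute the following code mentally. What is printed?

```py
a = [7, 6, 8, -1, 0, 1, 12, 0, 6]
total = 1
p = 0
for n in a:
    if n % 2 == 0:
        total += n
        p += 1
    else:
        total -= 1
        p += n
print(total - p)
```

n=7: not even, total = 1-1 = 0; p=7
n=6: even, total = 0+6 = 6; p=8
n=8: even, total = 6+8 = 14; p=9
n=-1: not even, total = 14-1 = 13; p=8
n=0: even, total = 13+0 = 13; p=9
n=1: not even, total = 13-1 = 12; p=10
n=12: even, total = 12+12 = 24; p=11
n=0: even, total = 24+0 = 24; p=12
n=6: even, total = 24+6 = 30; p=13
total-p = 30-13 = 17

17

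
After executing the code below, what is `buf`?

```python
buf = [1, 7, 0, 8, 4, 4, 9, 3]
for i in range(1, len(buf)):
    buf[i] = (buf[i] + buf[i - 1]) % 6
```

i=1: buf[1] = (7+1)%6 = 2 → [1, 2, 0, 8, 4, 4, 9, 3]
i=2: buf[2] = (0+2)%6 = 2 → [1, 2, 2, 8, 4, 4, 9, 3]
i=3: buf[3] = (8+2)%6 = 4 → [1, 2, 2, 4, 4, 4, 9, 3]
i=4: buf[4] = (4+4)%6 = 2 → [1, 2, 2, 4, 2, 4, 9, 3]
i=5: buf[5] = (4+2)%6 = 0 → [1, 2, 2, 4, 2, 0, 9, 3]
i=6: buf[6] = (9+0)%6 = 3 → [1, 2, 2, 4, 2, 0, 3, 3]
i=7: buf[7] = (3+3)%6 = 0 → [1, 2, 2, 4, 2, 0, 3, 0]

[1, 2, 2, 4, 2, 0, 3, 0]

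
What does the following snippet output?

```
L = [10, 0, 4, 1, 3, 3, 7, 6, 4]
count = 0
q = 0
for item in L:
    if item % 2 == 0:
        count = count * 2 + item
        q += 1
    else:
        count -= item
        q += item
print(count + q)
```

item=10: even, count = 0*2+10 = 10; q=1
item=0: even, count = 10*2+0 = 20; q=2
item=4: even, count = 20*2+4 = 44; q=3
item=1: not even, count = 44-1 = 43; q=4
item=3: not even, count = 43-3 = 40; q=7
item=3: not even, count = 40-3 = 37; q=10
item=7: not even, count = 37-7 = 30; q=17
item=6: even, count = 30*2+6 = 66; q=18
item=4: even, count = 66*2+4 = 136; q=19
count+q = 136+19 = 155

155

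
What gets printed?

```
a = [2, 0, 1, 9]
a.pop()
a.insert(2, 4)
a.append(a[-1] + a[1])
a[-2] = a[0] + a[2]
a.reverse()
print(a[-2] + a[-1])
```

pop() removes 9 → [2, 0, 1]
insert 4 at 2 → [2, 0, 4, 1]
append a[-1]+a[1] = 1+0 = 1 → [2, 0, 4, 1, 1]
a[-2] = a[0]+a[2] = 2+4 = 6 → [2, 0, 4, 6, 1]
reverse → [1, 6, 4, 0, 2]
a[-2]+a[-1] = 0+2 = 2

2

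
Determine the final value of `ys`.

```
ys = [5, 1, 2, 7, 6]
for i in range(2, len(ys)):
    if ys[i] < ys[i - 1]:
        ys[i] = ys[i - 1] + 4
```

i=2: 2>=1, unchanged → [5, 1, 2, 7, 6]
i=3: 7>=2, unchanged → [5, 1, 2, 7, 6]
i=4: 6<7, ys[4] = 7+4 = 11 → [5, 1, 2, 7, 11]

[5, 1, 2, 7, 11]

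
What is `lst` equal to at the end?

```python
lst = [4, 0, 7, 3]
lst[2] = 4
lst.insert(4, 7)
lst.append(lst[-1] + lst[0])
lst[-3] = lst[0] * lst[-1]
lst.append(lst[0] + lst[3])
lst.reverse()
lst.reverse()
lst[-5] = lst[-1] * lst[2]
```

lst[2] = 4 → [4, 0, 4, 3]
insert 7 at 4 → [4, 0, 4, 3, 7]
append lst[-1]+lst[0] = 7+4 = 11 → [4, 0, 4, 3, 7, 11]
lst[-3] = lst[0]*lst[-1] = 4*11 = 44 → [4, 0, 4, 44, 7, 11]
append lst[0]+lst[3] = 4+44 = 48 → [4, 0, 4, 44, 7, 11, 48]
reverse → [48, 11, 7, 44, 4, 0, 4]
reverse → [4, 0, 4, 44, 7, 11, 48]
lst[-5] = lst[-1]*lst[2] = 48*4 = 192 → [4, 0, 192, 44, 7, 11, 48]

[4, 0, 192, 44, 7, 11, 48]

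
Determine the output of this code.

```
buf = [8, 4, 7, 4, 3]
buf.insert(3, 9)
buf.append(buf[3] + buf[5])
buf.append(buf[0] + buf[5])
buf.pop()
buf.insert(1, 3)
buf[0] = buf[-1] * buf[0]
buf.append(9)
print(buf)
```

insert 9 at 3 → [8, 4, 7, 9, 4, 3]
append buf[3]+buf[5] = 9+3 = 12 → [8, 4, 7, 9, 4, 3, 12]
append buf[0]+buf[5] = 8+3 = 11 → [8, 4, 7, 9, 4, 3, 12, 11]
pop() removes 11 → [8, 4, 7, 9, 4, 3, 12]
insert 3 at 1 → [8, 3, 4, 7, 9, 4, 3, 12]
buf[0] = buf[-1]*buf[0] = 12*8 = 96 → [96, 3, 4, 7, 9, 4, 3, 12]
append 9 → [96, 3, 4, 7, 9, 4, 3, 12, 9]

[96, 3, 4, 7, 9, 4, 3, 12, 9]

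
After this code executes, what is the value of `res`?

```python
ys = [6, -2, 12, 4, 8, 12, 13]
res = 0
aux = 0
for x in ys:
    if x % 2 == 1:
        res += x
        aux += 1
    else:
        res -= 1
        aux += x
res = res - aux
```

-34

x=6: not odd, res = 0-1 = -1; aux=6
x=-2: not odd, res = (-1)-1 = -2; aux=4
x=12: not odd, res = (-2)-1 = -3; aux=16
x=4: not odd, res = (-3)-1 = -4; aux=20
x=8: not odd, res = (-4)-1 = -5; aux=28
x=12: not odd, res = (-5)-1 = -6; aux=40
x=13: odd, res = (-6)+13 = 7; aux=41
res-aux = 7-41 = -34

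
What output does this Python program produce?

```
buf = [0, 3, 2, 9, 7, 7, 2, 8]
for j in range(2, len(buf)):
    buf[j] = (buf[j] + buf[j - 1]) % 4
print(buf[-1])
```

j=2: buf[2] = (2+3)%4 = 1 → [0, 3, 1, 9, 7, 7, 2, 8]
j=3: buf[3] = (9+1)%4 = 2 → [0, 3, 1, 2, 7, 7, 2, 8]
j=4: buf[4] = (7+2)%4 = 1 → [0, 3, 1, 2, 1, 7, 2, 8]
j=5: buf[5] = (7+1)%4 = 0 → [0, 3, 1, 2, 1, 0, 2, 8]
j=6: buf[6] = (2+0)%4 = 2 → [0, 3, 1, 2, 1, 0, 2, 8]
j=7: buf[7] = (8+2)%4 = 2 → [0, 3, 1, 2, 1, 0, 2, 2]

2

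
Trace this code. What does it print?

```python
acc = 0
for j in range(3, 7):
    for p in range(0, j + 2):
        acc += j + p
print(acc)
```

196

j=3,p=0: acc = 0+3 = 3
j=3,p=1: acc = 3+4 = 7
j=3,p=2: acc = 7+5 = 12
j=3,p=3: acc = 12+6 = 18
j=3,p=4: acc = 18+7 = 25
j=4,p=0: acc = 25+4 = 29
j=4,p=1: acc = 29+5 = 34
j=4,p=2: acc = 34+6 = 40
j=4,p=3: acc = 40+7 = 47
j=4,p=4: acc = 47+8 = 55
j=4,p=5: acc = 55+9 = 64
j=5,p=0: acc = 64+5 = 69
j=5,p=1: acc = 69+6 = 75
j=5,p=2: acc = 75+7 = 82
j=5,p=3: acc = 82+8 = 90
j=5,p=4: acc = 90+9 = 99
j=5,p=5: acc = 99+10 = 109
j=5,p=6: acc = 109+11 = 120
j=6,p=0: acc = 120+6 = 126
j=6,p=1: acc = 126+7 = 133
j=6,p=2: acc = 133+8 = 141
j=6,p=3: acc = 141+9 = 150
j=6,p=4: acc = 150+10 = 160
j=6,p=5: acc = 160+11 = 171
j=6,p=6: acc = 171+12 = 183
j=6,p=7: acc = 183+13 = 196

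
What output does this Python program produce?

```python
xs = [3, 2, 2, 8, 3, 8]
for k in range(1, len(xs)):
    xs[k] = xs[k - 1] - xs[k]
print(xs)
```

k=1: xs[1] = 3-2 = 1 → [3, 1, 2, 8, 3, 8]
k=2: xs[2] = 1-2 = -1 → [3, 1, -1, 8, 3, 8]
k=3: xs[3] = (-1)-8 = -9 → [3, 1, -1, -9, 3, 8]
k=4: xs[4] = (-9)-3 = -12 → [3, 1, -1, -9, -12, 8]
k=5: xs[5] = (-12)-8 = -20 → [3, 1, -1, -9, -12, -20]

[3, 1, -1, -9, -12, -20]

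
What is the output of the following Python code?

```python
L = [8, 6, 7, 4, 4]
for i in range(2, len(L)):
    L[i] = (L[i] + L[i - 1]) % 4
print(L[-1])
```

i=2: L[2] = (7+6)%4 = 1 → [8, 6, 1, 4, 4]
i=3: L[3] = (4+1)%4 = 1 → [8, 6, 1, 1, 4]
i=4: L[4] = (4+1)%4 = 1 → [8, 6, 1, 1, 1]

1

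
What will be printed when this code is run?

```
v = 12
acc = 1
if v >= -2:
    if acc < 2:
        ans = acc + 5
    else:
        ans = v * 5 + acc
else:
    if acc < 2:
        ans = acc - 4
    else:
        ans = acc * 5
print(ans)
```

v=12, acc=1
v >= -2 is True; acc < 2 is True
→ ans = acc + 5 = 6

6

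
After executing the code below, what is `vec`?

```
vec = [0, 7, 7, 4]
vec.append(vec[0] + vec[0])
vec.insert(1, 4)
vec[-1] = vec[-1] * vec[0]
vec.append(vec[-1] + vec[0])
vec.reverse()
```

[0, 0, 4, 7, 7, 4, 0]

append vec[0]+vec[0] = 0+0 = 0 → [0, 7, 7, 4, 0]
insert 4 at 1 → [0, 4, 7, 7, 4, 0]
vec[-1] = vec[-1]*vec[0] = 0*0 = 0 → [0, 4, 7, 7, 4, 0]
append vec[-1]+vec[0] = 0+0 = 0 → [0, 4, 7, 7, 4, 0, 0]
reverse → [0, 0, 4, 7, 7, 4, 0]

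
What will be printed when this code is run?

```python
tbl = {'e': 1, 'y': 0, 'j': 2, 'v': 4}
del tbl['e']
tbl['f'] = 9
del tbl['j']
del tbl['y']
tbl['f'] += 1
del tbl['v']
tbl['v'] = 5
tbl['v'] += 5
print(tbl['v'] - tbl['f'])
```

del 'e' → {'y': 0, 'j': 2, 'v': 4}
tbl['f'] = 9 → {'y': 0, 'j': 2, 'v': 4, 'f': 9}
del 'j' → {'y': 0, 'v': 4, 'f': 9}
del 'y' → {'v': 4, 'f': 9}
tbl['f'] = 9+1 = 10 → {'v': 4, 'f': 10}
del 'v' → {'f': 10}
tbl['v'] = 5 → {'f': 10, 'v': 5}
tbl['v'] = 5+5 = 10 → {'f': 10, 'v': 10}
tbl['v']-tbl['f'] = 10-10 = 0

0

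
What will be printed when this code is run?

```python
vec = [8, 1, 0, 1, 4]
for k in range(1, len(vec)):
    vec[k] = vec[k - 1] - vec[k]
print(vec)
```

k=1: vec[1] = 8-1 = 7 → [8, 7, 0, 1, 4]
k=2: vec[2] = 7-0 = 7 → [8, 7, 7, 1, 4]
k=3: vec[3] = 7-1 = 6 → [8, 7, 7, 6, 4]
k=4: vec[4] = 6-4 = 2 → [8, 7, 7, 6, 2]

[8, 7, 7, 6, 2]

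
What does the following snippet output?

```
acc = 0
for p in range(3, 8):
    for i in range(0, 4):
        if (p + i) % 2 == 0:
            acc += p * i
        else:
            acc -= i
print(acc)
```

p=3,i=0: odd sum, acc = 0-0 = 0
p=3,i=1: even sum, acc = 0+3 = 3
p=3,i=2: odd sum, acc = 3-2 = 1
p=3,i=3: even sum, acc = 1+9 = 10
p=4,i=0: even sum, acc = 10+0 = 10
p=4,i=1: odd sum, acc = 10-1 = 9
p=4,i=2: even sum, acc = 9+8 = 17
p=4,i=3: odd sum, acc = 17-3 = 14
p=5,i=0: odd sum, acc = 14-0 = 14
p=5,i=1: even sum, acc = 14+5 = 19
p=5,i=2: odd sum, acc = 19-2 = 17
p=5,i=3: even sum, acc = 17+15 = 32
p=6,i=0: even sum, acc = 32+0 = 32
p=6,i=1: odd sum, acc = 32-1 = 31
p=6,i=2: even sum, acc = 31+12 = 43
p=6,i=3: odd sum, acc = 43-3 = 40
p=7,i=0: odd sum, acc = 40-0 = 40
p=7,i=1: even sum, acc = 40+7 = 47
p=7,i=2: odd sum, acc = 47-2 = 45
p=7,i=3: even sum, acc = 45+21 = 66

66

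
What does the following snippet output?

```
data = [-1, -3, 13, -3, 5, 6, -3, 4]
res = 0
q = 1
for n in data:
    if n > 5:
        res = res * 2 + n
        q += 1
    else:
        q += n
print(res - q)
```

30

n=-1: not >5; q=0
n=-3: not >5; q=-3
n=13: >5, res = 0*2+13 = 13; q=-2
n=-3: not >5; q=-5
n=5: not >5; q=0
n=6: >5, res = 13*2+6 = 32; q=1
n=-3: not >5; q=-2
n=4: not >5; q=2
res-q = 32-2 = 30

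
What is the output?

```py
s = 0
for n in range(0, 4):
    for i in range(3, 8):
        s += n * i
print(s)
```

n=0,i=3: s = 0+0 = 0
n=0,i=4: s = 0+0 = 0
n=0,i=5: s = 0+0 = 0
n=0,i=6: s = 0+0 = 0
n=0,i=7: s = 0+0 = 0
n=1,i=3: s = 0+3 = 3
n=1,i=4: s = 3+4 = 7
n=1,i=5: s = 7+5 = 12
n=1,i=6: s = 12+6 = 18
n=1,i=7: s = 18+7 = 25
n=2,i=3: s = 25+6 = 31
n=2,i=4: s = 31+8 = 39
n=2,i=5: s = 39+10 = 49
n=2,i=6: s = 49+12 = 61
n=2,i=7: s = 61+14 = 75
n=3,i=3: s = 75+9 = 84
n=3,i=4: s = 84+12 = 96
n=3,i=5: s = 96+15 = 111
n=3,i=6: s = 111+18 = 129
n=3,i=7: s = 129+21 = 150

150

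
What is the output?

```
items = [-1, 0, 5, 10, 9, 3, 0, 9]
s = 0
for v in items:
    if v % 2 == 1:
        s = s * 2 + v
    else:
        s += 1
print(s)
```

v=-1: odd, s = 0*2+(-1) = -1
v=0: not odd, s = (-1)+1 = 0
v=5: odd, s = 0*2+5 = 5
v=10: not odd, s = 5+1 = 6
v=9: odd, s = 6*2+9 = 21
v=3: odd, s = 21*2+3 = 45
v=0: not odd, s = 45+1 = 46
v=9: odd, s = 46*2+9 = 101

101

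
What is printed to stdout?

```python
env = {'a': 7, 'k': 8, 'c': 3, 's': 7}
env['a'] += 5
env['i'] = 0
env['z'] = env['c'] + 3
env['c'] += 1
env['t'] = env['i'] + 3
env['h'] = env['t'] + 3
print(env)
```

env['a'] = 7+5 = 12 → {'a': 12, 'k': 8, 'c': 3, 's': 7}
env['i'] = 0 → {'a': 12, 'k': 8, 'c': 3, 's': 7, 'i': 0}
env['z'] = env['c']+3 = 6 → {'a': 12, 'k': 8, 'c': 3, 's': 7, 'i': 0, 'z': 6}
env['c'] = 3+1 = 4 → {'a': 12, 'k': 8, 'c': 4, 's': 7, 'i': 0, 'z': 6}
env['t'] = env['i']+3 = 3 → {'a': 12, 'k': 8, 'c': 4, 's': 7, 'i': 0, 'z': 6, 't': 3}
env['h'] = env['t']+3 = 6 → {'a': 12, 'k': 8, 'c': 4, 's': 7, 'i': 0, 'z': 6, 't': 3, 'h': 6}

{'a': 12, 'k': 8, 'c': 4, 's': 7, 'i': 0, 'z': 6, 't': 3, 'h': 6}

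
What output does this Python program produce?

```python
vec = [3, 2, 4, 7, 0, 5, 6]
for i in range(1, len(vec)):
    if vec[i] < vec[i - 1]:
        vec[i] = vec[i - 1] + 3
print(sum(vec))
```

84

i=1: 2<3, vec[1] = 3+3 = 6 → [3, 6, 4, 7, 0, 5, 6]
i=2: 4<6, vec[2] = 6+3 = 9 → [3, 6, 9, 7, 0, 5, 6]
i=3: 7<9, vec[3] = 9+3 = 12 → [3, 6, 9, 12, 0, 5, 6]
i=4: 0<12, vec[4] = 12+3 = 15 → [3, 6, 9, 12, 15, 5, 6]
i=5: 5<15, vec[5] = 15+3 = 18 → [3, 6, 9, 12, 15, 18, 6]
i=6: 6<18, vec[6] = 18+3 = 21 → [3, 6, 9, 12, 15, 18, 21]
sum = 84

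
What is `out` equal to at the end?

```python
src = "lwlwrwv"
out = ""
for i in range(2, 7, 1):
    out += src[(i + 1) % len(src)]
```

i=2: add src[3]='w' → 'w'
i=3: add src[4]='r' → 'wr'
i=4: add src[5]='w' → 'wrw'
i=5: add src[6]='v' → 'wrwv'
i=6: add src[0]='l' → 'wrwvl'

'wrwvl'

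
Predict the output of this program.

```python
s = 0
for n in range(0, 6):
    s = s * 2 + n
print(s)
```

n=0: s = 0*2+0 = 0
n=1: s = 0*2+1 = 1
n=2: s = 1*2+2 = 4
n=3: s = 4*2+3 = 11
n=4: s = 11*2+4 = 26
n=5: s = 26*2+5 = 57

57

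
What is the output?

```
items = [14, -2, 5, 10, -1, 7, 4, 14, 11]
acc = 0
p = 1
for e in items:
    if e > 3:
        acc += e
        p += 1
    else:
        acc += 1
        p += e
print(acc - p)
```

e=14: >3, acc = 0+14 = 14; p=2
e=-2: not >3, acc = 14+1 = 15; p=0
e=5: >3, acc = 15+5 = 20; p=1
e=10: >3, acc = 20+10 = 30; p=2
e=-1: not >3, acc = 30+1 = 31; p=1
e=7: >3, acc = 31+7 = 38; p=2
e=4: >3, acc = 38+4 = 42; p=3
e=14: >3, acc = 42+14 = 56; p=4
e=11: >3, acc = 56+11 = 67; p=5
acc-p = 67-5 = 62

62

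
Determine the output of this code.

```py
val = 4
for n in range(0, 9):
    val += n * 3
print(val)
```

n=0: val = 4+0*3 = 4
n=1: val = 4+1*3 = 7
n=2: val = 7+2*3 = 13
n=3: val = 13+3*3 = 22
n=4: val = 22+4*3 = 34
n=5: val = 34+5*3 = 49
n=6: val = 49+6*3 = 67
n=7: val = 67+7*3 = 88
n=8: val = 88+8*3 = 112

112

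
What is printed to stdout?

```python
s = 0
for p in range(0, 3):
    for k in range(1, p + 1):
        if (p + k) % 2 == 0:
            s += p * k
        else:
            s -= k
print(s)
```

4

p=1,k=1: even sum, s = 0+1 = 1
p=2,k=1: odd sum, s = 1-1 = 0
p=2,k=2: even sum, s = 0+4 = 4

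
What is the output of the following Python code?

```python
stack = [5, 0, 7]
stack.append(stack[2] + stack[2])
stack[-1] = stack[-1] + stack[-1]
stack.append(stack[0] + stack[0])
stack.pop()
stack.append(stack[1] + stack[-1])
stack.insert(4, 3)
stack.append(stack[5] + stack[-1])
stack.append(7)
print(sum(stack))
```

134

append stack[2]+stack[2] = 7+7 = 14 → [5, 0, 7, 14]
stack[-1] = stack[-1]+stack[-1] = 14+14 = 28 → [5, 0, 7, 28]
append stack[0]+stack[0] = 5+5 = 10 → [5, 0, 7, 28, 10]
pop() removes 10 → [5, 0, 7, 28]
append stack[1]+stack[-1] = 0+28 = 28 → [5, 0, 7, 28, 28]
insert 3 at 4 → [5, 0, 7, 28, 3, 28]
append stack[5]+stack[-1] = 28+28 = 56 → [5, 0, 7, 28, 3, 28, 56]
append 7 → [5, 0, 7, 28, 3, 28, 56, 7]
sum = 134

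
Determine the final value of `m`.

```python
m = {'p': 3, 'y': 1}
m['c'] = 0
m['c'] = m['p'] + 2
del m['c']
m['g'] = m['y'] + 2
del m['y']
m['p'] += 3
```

{'p': 6, 'g': 3}

m['c'] = 0 → {'p': 3, 'y': 1, 'c': 0}
m['c'] = m['p']+2 = 5 → {'p': 3, 'y': 1, 'c': 5}
del 'c' → {'p': 3, 'y': 1}
m['g'] = m['y']+2 = 3 → {'p': 3, 'y': 1, 'g': 3}
del 'y' → {'p': 3, 'g': 3}
m['p'] = 3+3 = 6 → {'p': 6, 'g': 3}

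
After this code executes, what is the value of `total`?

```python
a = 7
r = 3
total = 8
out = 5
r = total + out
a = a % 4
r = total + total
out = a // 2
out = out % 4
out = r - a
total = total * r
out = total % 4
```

128

r = 8+5 = 13
a = 7%4 = 3
r = 8+8 = 16
out = 3//2 = 1
out = 1%4 = 1
out = 16-3 = 13
total = 8*16 = 128
out = 128%4 = 0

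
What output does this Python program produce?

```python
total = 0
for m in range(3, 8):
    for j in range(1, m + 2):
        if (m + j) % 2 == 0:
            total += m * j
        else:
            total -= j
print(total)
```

202

m=3,j=1: even sum, total = 0+3 = 3
m=3,j=2: odd sum, total = 3-2 = 1
m=3,j=3: even sum, total = 1+9 = 10
m=3,j=4: odd sum, total = 10-4 = 6
m=4,j=1: odd sum, total = 6-1 = 5
m=4,j=2: even sum, total = 5+8 = 13
m=4,j=3: odd sum, total = 13-3 = 10
m=4,j=4: even sum, total = 10+16 = 26
m=4,j=5: odd sum, total = 26-5 = 21
m=5,j=1: even sum, total = 21+5 = 26
m=5,j=2: odd sum, total = 26-2 = 24
m=5,j=3: even sum, total = 24+15 = 39
m=5,j=4: odd sum, total = 39-4 = 35
m=5,j=5: even sum, total = 35+25 = 60
m=5,j=6: odd sum, total = 60-6 = 54
m=6,j=1: odd sum, total = 54-1 = 53
m=6,j=2: even sum, total = 53+12 = 65
m=6,j=3: odd sum, total = 65-3 = 62
m=6,j=4: even sum, total = 62+24 = 86
m=6,j=5: odd sum, total = 86-5 = 81
m=6,j=6: even sum, total = 81+36 = 117
m=6,j=7: odd sum, total = 117-7 = 110
m=7,j=1: even sum, total = 110+7 = 117
m=7,j=2: odd sum, total = 117-2 = 115
m=7,j=3: even sum, total = 115+21 = 136
m=7,j=4: odd sum, total = 136-4 = 132
m=7,j=5: even sum, total = 132+35 = 167
m=7,j=6: odd sum, total = 167-6 = 161
m=7,j=7: even sum, total = 161+49 = 210
m=7,j=8: odd sum, total = 210-8 = 202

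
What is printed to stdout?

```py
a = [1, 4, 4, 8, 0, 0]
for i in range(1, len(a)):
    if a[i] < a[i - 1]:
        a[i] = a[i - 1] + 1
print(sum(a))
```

36

i=1: 4>=1, unchanged → [1, 4, 4, 8, 0, 0]
i=2: 4>=4, unchanged → [1, 4, 4, 8, 0, 0]
i=3: 8>=4, unchanged → [1, 4, 4, 8, 0, 0]
i=4: 0<8, a[4] = 8+1 = 9 → [1, 4, 4, 8, 9, 0]
i=5: 0<9, a[5] = 9+1 = 10 → [1, 4, 4, 8, 9, 10]
sum = 36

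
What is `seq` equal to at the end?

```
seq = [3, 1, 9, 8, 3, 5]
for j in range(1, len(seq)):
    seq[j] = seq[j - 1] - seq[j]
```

[3, 2, -7, -15, -18, -23]

j=1: seq[1] = 3-1 = 2 → [3, 2, 9, 8, 3, 5]
j=2: seq[2] = 2-9 = -7 → [3, 2, -7, 8, 3, 5]
j=3: seq[3] = (-7)-8 = -15 → [3, 2, -7, -15, 3, 5]
j=4: seq[4] = (-15)-3 = -18 → [3, 2, -7, -15, -18, 5]
j=5: seq[5] = (-18)-5 = -23 → [3, 2, -7, -15, -18, -23]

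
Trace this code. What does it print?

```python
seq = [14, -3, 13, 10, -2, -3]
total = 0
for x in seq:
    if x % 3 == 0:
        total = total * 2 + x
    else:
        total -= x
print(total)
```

-107

x=14: not %3==0, total = 0-14 = -14
x=-3: %3==0, total = (-14)*2+(-3) = -31
x=13: not %3==0, total = (-31)-13 = -44
x=10: not %3==0, total = (-44)-10 = -54
x=-2: not %3==0, total = (-54)-(-2) = -52
x=-3: %3==0, total = (-52)*2+(-3) = -107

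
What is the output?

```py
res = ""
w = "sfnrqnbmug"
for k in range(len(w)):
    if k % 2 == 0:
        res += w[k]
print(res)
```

snqbu

k=0: add 's' → 's'
k=1: skip
k=2: add 'n' → 'sn'
k=3: skip
k=4: add 'q' → 'snq'
k=5: skip
k=6: add 'b' → 'snqb'
k=7: skip
k=8: add 'u' → 'snqbu'
k=9: skip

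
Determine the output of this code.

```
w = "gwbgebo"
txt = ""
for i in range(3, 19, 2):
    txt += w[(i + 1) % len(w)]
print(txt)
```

eowgbgbe

i=3: add w[4]='e' → 'e'
i=5: add w[6]='o' → 'eo'
i=7: add w[1]='w' → 'eow'
i=9: add w[3]='g' → 'eowg'
i=11: add w[5]='b' → 'eowgb'
i=13: add w[0]='g' → 'eowgbg'
i=15: add w[2]='b' → 'eowgbgb'
i=17: add w[4]='e' → 'eowgbgbe'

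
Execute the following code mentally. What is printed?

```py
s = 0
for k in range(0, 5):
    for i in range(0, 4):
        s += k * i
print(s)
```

60

k=0,i=0: s = 0+0 = 0
k=0,i=1: s = 0+0 = 0
k=0,i=2: s = 0+0 = 0
k=0,i=3: s = 0+0 = 0
k=1,i=0: s = 0+0 = 0
k=1,i=1: s = 0+1 = 1
k=1,i=2: s = 1+2 = 3
k=1,i=3: s = 3+3 = 6
k=2,i=0: s = 6+0 = 6
k=2,i=1: s = 6+2 = 8
k=2,i=2: s = 8+4 = 12
k=2,i=3: s = 12+6 = 18
k=3,i=0: s = 18+0 = 18
k=3,i=1: s = 18+3 = 21
k=3,i=2: s = 21+6 = 27
k=3,i=3: s = 27+9 = 36
k=4,i=0: s = 36+0 = 36
k=4,i=1: s = 36+4 = 40
k=4,i=2: s = 40+8 = 48
k=4,i=3: s = 48+12 = 60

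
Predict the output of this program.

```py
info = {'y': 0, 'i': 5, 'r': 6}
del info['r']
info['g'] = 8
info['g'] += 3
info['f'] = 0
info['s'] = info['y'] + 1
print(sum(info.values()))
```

17

del 'r' → {'y': 0, 'i': 5}
info['g'] = 8 → {'y': 0, 'i': 5, 'g': 8}
info['g'] = 8+3 = 11 → {'y': 0, 'i': 5, 'g': 11}
info['f'] = 0 → {'y': 0, 'i': 5, 'g': 11, 'f': 0}
info['s'] = info['y']+1 = 1 → {'y': 0, 'i': 5, 'g': 11, 'f': 0, 's': 1}
sum of values = 17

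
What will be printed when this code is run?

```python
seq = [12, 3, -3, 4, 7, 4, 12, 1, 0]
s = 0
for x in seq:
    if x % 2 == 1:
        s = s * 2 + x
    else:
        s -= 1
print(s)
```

2

x=12: not odd, s = 0-1 = -1
x=3: odd, s = (-1)*2+3 = 1
x=-3: odd, s = 1*2+(-3) = -1
x=4: not odd, s = (-1)-1 = -2
x=7: odd, s = (-2)*2+7 = 3
x=4: not odd, s = 3-1 = 2
x=12: not odd, s = 2-1 = 1
x=1: odd, s = 1*2+1 = 3
x=0: not odd, s = 3-1 = 2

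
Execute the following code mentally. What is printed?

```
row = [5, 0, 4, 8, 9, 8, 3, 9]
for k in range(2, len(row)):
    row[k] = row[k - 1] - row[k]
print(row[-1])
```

-41

k=2: row[2] = 0-4 = -4 → [5, 0, -4, 8, 9, 8, 3, 9]
k=3: row[3] = (-4)-8 = -12 → [5, 0, -4, -12, 9, 8, 3, 9]
k=4: row[4] = (-12)-9 = -21 → [5, 0, -4, -12, -21, 8, 3, 9]
k=5: row[5] = (-21)-8 = -29 → [5, 0, -4, -12, -21, -29, 3, 9]
k=6: row[6] = (-29)-3 = -32 → [5, 0, -4, -12, -21, -29, -32, 9]
k=7: row[7] = (-32)-9 = -41 → [5, 0, -4, -12, -21, -29, -32, -41]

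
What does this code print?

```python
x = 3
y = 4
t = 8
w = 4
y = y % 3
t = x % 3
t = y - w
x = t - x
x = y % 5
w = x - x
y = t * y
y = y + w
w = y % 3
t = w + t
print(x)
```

1

y = 4%3 = 1
t = 3%3 = 0
t = 1-4 = -3
x = (-3)-3 = -6
x = 1%5 = 1
w = 1-1 = 0
y = (-3)*1 = -3
y = (-3)+0 = -3
w = (-3)%3 = 0
t = 0+(-3) = -3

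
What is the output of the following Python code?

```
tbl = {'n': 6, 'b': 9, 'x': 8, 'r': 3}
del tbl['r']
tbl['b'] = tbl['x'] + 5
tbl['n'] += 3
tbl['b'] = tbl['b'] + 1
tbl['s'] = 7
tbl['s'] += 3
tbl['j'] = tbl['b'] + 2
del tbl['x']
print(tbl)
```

del 'r' → {'n': 6, 'b': 9, 'x': 8}
tbl['b'] = tbl['x']+5 = 13 → {'n': 6, 'b': 13, 'x': 8}
tbl['n'] = 6+3 = 9 → {'n': 9, 'b': 13, 'x': 8}
tbl['b'] = tbl['b']+1 = 14 → {'n': 9, 'b': 14, 'x': 8}
tbl['s'] = 7 → {'n': 9, 'b': 14, 'x': 8, 's': 7}
tbl['s'] = 7+3 = 10 → {'n': 9, 'b': 14, 'x': 8, 's': 10}
tbl['j'] = tbl['b']+2 = 16 → {'n': 9, 'b': 14, 'x': 8, 's': 10, 'j': 16}
del 'x' → {'n': 9, 'b': 14, 's': 10, 'j': 16}

{'n': 9, 'b': 14, 's': 10, 'j': 16}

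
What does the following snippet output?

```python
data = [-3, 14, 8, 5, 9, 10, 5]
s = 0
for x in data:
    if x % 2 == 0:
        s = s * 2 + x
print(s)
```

82

x=-3: not even
x=14: even, s = 0*2+14 = 14
x=8: even, s = 14*2+8 = 36
x=5: not even
x=9: not even
x=10: even, s = 36*2+10 = 82
x=5: not even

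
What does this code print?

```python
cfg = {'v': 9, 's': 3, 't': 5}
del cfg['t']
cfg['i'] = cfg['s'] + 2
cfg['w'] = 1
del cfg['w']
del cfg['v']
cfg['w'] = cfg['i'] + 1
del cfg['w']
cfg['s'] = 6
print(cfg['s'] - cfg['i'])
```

del 't' → {'v': 9, 's': 3}
cfg['i'] = cfg['s']+2 = 5 → {'v': 9, 's': 3, 'i': 5}
cfg['w'] = 1 → {'v': 9, 's': 3, 'i': 5, 'w': 1}
del 'w' → {'v': 9, 's': 3, 'i': 5}
del 'v' → {'s': 3, 'i': 5}
cfg['w'] = cfg['i']+1 = 6 → {'s': 3, 'i': 5, 'w': 6}
del 'w' → {'s': 3, 'i': 5}
cfg['s'] = 6 → {'s': 6, 'i': 5}
cfg['s']-cfg['i'] = 6-5 = 1

1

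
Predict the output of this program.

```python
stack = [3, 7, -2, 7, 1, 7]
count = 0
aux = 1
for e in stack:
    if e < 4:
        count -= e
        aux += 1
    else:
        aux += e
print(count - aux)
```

e=3: <4, count = 0-3 = -3; aux=2
e=7: not <4; aux=9
e=-2: <4, count = (-3)-(-2) = -1; aux=10
e=7: not <4; aux=17
e=1: <4, count = (-1)-1 = -2; aux=18
e=7: not <4; aux=25
count-aux = (-2)-25 = -27

-27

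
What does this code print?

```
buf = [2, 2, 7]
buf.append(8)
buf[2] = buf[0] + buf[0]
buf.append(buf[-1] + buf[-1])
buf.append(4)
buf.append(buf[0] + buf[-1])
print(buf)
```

append 8 → [2, 2, 7, 8]
buf[2] = buf[0]+buf[0] = 2+2 = 4 → [2, 2, 4, 8]
append buf[-1]+buf[-1] = 8+8 = 16 → [2, 2, 4, 8, 16]
append 4 → [2, 2, 4, 8, 16, 4]
append buf[0]+buf[-1] = 2+4 = 6 → [2, 2, 4, 8, 16, 4, 6]

[2, 2, 4, 8, 16, 4, 6]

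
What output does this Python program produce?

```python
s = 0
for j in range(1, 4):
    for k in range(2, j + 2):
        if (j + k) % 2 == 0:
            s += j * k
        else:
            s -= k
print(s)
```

2

j=1,k=2: odd sum, s = 0-2 = -2
j=2,k=2: even sum, s = (-2)+4 = 2
j=2,k=3: odd sum, s = 2-3 = -1
j=3,k=2: odd sum, s = (-1)-2 = -3
j=3,k=3: even sum, s = (-3)+9 = 6
j=3,k=4: odd sum, s = 6-4 = 2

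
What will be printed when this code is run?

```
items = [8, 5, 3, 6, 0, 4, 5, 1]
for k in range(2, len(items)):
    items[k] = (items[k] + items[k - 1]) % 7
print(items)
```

k=2: items[2] = (3+5)%7 = 1 → [8, 5, 1, 6, 0, 4, 5, 1]
k=3: items[3] = (6+1)%7 = 0 → [8, 5, 1, 0, 0, 4, 5, 1]
k=4: items[4] = (0+0)%7 = 0 → [8, 5, 1, 0, 0, 4, 5, 1]
k=5: items[5] = (4+0)%7 = 4 → [8, 5, 1, 0, 0, 4, 5, 1]
k=6: items[6] = (5+4)%7 = 2 → [8, 5, 1, 0, 0, 4, 2, 1]
k=7: items[7] = (1+2)%7 = 3 → [8, 5, 1, 0, 0, 4, 2, 3]

[8, 5, 1, 0, 0, 4, 2, 3]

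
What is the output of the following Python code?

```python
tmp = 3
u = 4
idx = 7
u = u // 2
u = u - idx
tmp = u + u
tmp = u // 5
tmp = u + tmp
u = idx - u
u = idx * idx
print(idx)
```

u = 4//2 = 2
u = 2-7 = -5
tmp = (-5)+(-5) = -10
tmp = (-5)//5 = -1
tmp = (-5)+(-1) = -6
u = 7-(-5) = 12
u = 7*7 = 49

7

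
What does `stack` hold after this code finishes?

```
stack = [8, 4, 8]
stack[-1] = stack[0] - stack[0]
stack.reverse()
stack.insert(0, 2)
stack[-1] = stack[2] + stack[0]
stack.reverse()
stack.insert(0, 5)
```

stack[-1] = stack[0]-stack[0] = 8-8 = 0 → [8, 4, 0]
reverse → [0, 4, 8]
insert 2 at 0 → [2, 0, 4, 8]
stack[-1] = stack[2]+stack[0] = 4+2 = 6 → [2, 0, 4, 6]
reverse → [6, 4, 0, 2]
insert 5 at 0 → [5, 6, 4, 0, 2]

[5, 6, 4, 0, 2]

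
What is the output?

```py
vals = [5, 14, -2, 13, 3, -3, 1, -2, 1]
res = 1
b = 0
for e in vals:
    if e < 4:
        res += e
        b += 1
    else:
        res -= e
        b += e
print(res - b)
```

e=5: not <4, res = 1-5 = -4; b=5
e=14: not <4, res = (-4)-14 = -18; b=19
e=-2: <4, res = (-18)+(-2) = -20; b=20
e=13: not <4, res = (-20)-13 = -33; b=33
e=3: <4, res = (-33)+3 = -30; b=34
e=-3: <4, res = (-30)+(-3) = -33; b=35
e=1: <4, res = (-33)+1 = -32; b=36
e=-2: <4, res = (-32)+(-2) = -34; b=37
e=1: <4, res = (-34)+1 = -33; b=38
res-b = (-33)-38 = -71

-71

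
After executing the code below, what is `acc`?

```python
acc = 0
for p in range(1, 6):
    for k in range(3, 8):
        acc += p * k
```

p=1,k=3: acc = 0+3 = 3
p=1,k=4: acc = 3+4 = 7
p=1,k=5: acc = 7+5 = 12
p=1,k=6: acc = 12+6 = 18
p=1,k=7: acc = 18+7 = 25
p=2,k=3: acc = 25+6 = 31
p=2,k=4: acc = 31+8 = 39
p=2,k=5: acc = 39+10 = 49
p=2,k=6: acc = 49+12 = 61
p=2,k=7: acc = 61+14 = 75
p=3,k=3: acc = 75+9 = 84
p=3,k=4: acc = 84+12 = 96
p=3,k=5: acc = 96+15 = 111
p=3,k=6: acc = 111+18 = 129
p=3,k=7: acc = 129+21 = 150
p=4,k=3: acc = 150+12 = 162
p=4,k=4: acc = 162+16 = 178
p=4,k=5: acc = 178+20 = 198
p=4,k=6: acc = 198+24 = 222
p=4,k=7: acc = 222+28 = 250
p=5,k=3: acc = 250+15 = 265
p=5,k=4: acc = 265+20 = 285
p=5,k=5: acc = 285+25 = 310
p=5,k=6: acc = 310+30 = 340
p=5,k=7: acc = 340+35 = 375

375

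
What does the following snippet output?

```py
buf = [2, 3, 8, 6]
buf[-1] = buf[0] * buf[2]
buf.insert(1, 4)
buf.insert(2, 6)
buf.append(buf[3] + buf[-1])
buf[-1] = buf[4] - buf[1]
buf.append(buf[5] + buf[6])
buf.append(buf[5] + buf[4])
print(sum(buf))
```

87

buf[-1] = buf[0]*buf[2] = 2*8 = 16 → [2, 3, 8, 16]
insert 4 at 1 → [2, 4, 3, 8, 16]
insert 6 at 2 → [2, 4, 6, 3, 8, 16]
append buf[3]+buf[-1] = 3+16 = 19 → [2, 4, 6, 3, 8, 16, 19]
buf[-1] = buf[4]-buf[1] = 8-4 = 4 → [2, 4, 6, 3, 8, 16, 4]
append buf[5]+buf[6] = 16+4 = 20 → [2, 4, 6, 3, 8, 16, 4, 20]
append buf[5]+buf[4] = 16+8 = 24 → [2, 4, 6, 3, 8, 16, 4, 20, 24]
sum = 87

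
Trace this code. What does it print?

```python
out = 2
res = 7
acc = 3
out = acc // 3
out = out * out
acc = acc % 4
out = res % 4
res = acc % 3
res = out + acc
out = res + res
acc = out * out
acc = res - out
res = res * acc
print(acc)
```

out = 3//3 = 1
out = 1*1 = 1
acc = 3%4 = 3
out = 7%4 = 3
res = 3%3 = 0
res = 3+3 = 6
out = 6+6 = 12
acc = 12*12 = 144
acc = 6-12 = -6
res = 6*(-6) = -36

-6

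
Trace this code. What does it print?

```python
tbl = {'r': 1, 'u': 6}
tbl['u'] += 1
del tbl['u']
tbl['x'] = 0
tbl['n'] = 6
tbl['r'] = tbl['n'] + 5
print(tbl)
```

tbl['u'] = 6+1 = 7 → {'r': 1, 'u': 7}
del 'u' → {'r': 1}
tbl['x'] = 0 → {'r': 1, 'x': 0}
tbl['n'] = 6 → {'r': 1, 'x': 0, 'n': 6}
tbl['r'] = tbl['n']+5 = 11 → {'r': 11, 'x': 0, 'n': 6}

{'r': 11, 'x': 0, 'n': 6}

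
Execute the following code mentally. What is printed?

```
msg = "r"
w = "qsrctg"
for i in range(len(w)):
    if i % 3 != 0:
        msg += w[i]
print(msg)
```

i=0: skip
i=1: add 's' → 'rs'
i=2: add 'r' → 'rsr'
i=3: skip
i=4: add 't' → 'rsrt'
i=5: add 'g' → 'rsrtg'

rsrtg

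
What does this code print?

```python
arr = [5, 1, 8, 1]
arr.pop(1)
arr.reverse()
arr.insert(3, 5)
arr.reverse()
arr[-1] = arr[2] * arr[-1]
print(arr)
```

pop(1) removes 1 → [5, 8, 1]
reverse → [1, 8, 5]
insert 5 at 3 → [1, 8, 5, 5]
reverse → [5, 5, 8, 1]
arr[-1] = arr[2]*arr[-1] = 8*1 = 8 → [5, 5, 8, 8]

[5, 5, 8, 8]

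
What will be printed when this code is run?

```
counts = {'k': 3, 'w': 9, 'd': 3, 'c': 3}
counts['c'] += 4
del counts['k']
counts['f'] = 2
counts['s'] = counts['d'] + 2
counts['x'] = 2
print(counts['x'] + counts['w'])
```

counts['c'] = 3+4 = 7 → {'k': 3, 'w': 9, 'd': 3, 'c': 7}
del 'k' → {'w': 9, 'd': 3, 'c': 7}
counts['f'] = 2 → {'w': 9, 'd': 3, 'c': 7, 'f': 2}
counts['s'] = counts['d']+2 = 5 → {'w': 9, 'd': 3, 'c': 7, 'f': 2, 's': 5}
counts['x'] = 2 → {'w': 9, 'd': 3, 'c': 7, 'f': 2, 's': 5, 'x': 2}
counts['x']+counts['w'] = 2+9 = 11

11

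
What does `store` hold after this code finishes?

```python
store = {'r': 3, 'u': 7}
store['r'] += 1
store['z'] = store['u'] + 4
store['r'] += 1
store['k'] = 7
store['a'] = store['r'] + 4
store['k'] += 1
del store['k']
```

{'r': 5, 'u': 7, 'z': 11, 'a': 9}

store['r'] = 3+1 = 4 → {'r': 4, 'u': 7}
store['z'] = store['u']+4 = 11 → {'r': 4, 'u': 7, 'z': 11}
store['r'] = 4+1 = 5 → {'r': 5, 'u': 7, 'z': 11}
store['k'] = 7 → {'r': 5, 'u': 7, 'z': 11, 'k': 7}
store['a'] = store['r']+4 = 9 → {'r': 5, 'u': 7, 'z': 11, 'k': 7, 'a': 9}
store['k'] = 7+1 = 8 → {'r': 5, 'u': 7, 'z': 11, 'k': 8, 'a': 9}
del 'k' → {'r': 5, 'u': 7, 'z': 11, 'a': 9}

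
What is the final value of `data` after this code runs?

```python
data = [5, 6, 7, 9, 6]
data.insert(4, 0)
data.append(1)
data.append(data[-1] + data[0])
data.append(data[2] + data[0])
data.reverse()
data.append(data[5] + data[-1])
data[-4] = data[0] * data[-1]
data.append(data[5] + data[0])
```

[12, 6, 1, 6, 0, 9, 168, 6, 5, 14, 21]

insert 0 at 4 → [5, 6, 7, 9, 0, 6]
append 1 → [5, 6, 7, 9, 0, 6, 1]
append data[-1]+data[0] = 1+5 = 6 → [5, 6, 7, 9, 0, 6, 1, 6]
append data[2]+data[0] = 7+5 = 12 → [5, 6, 7, 9, 0, 6, 1, 6, 12]
reverse → [12, 6, 1, 6, 0, 9, 7, 6, 5]
append data[5]+data[-1] = 9+5 = 14 → [12, 6, 1, 6, 0, 9, 7, 6, 5, 14]
data[-4] = data[0]*data[-1] = 12*14 = 168 → [12, 6, 1, 6, 0, 9, 168, 6, 5, 14]
append data[5]+data[0] = 9+12 = 21 → [12, 6, 1, 6, 0, 9, 168, 6, 5, 14, 21]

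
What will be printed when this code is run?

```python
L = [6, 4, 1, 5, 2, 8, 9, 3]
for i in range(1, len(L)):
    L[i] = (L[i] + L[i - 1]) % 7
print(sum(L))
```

i=1: L[1] = (4+6)%7 = 3 → [6, 3, 1, 5, 2, 8, 9, 3]
i=2: L[2] = (1+3)%7 = 4 → [6, 3, 4, 5, 2, 8, 9, 3]
i=3: L[3] = (5+4)%7 = 2 → [6, 3, 4, 2, 2, 8, 9, 3]
i=4: L[4] = (2+2)%7 = 4 → [6, 3, 4, 2, 4, 8, 9, 3]
i=5: L[5] = (8+4)%7 = 5 → [6, 3, 4, 2, 4, 5, 9, 3]
i=6: L[6] = (9+5)%7 = 0 → [6, 3, 4, 2, 4, 5, 0, 3]
i=7: L[7] = (3+0)%7 = 3 → [6, 3, 4, 2, 4, 5, 0, 3]
sum = 27

27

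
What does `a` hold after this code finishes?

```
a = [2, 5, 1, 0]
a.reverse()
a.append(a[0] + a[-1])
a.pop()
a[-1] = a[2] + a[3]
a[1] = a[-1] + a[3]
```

reverse → [0, 1, 5, 2]
append a[0]+a[-1] = 0+2 = 2 → [0, 1, 5, 2, 2]
pop() removes 2 → [0, 1, 5, 2]
a[-1] = a[2]+a[3] = 5+2 = 7 → [0, 1, 5, 7]
a[1] = a[-1]+a[3] = 7+7 = 14 → [0, 14, 5, 7]

[0, 14, 5, 7]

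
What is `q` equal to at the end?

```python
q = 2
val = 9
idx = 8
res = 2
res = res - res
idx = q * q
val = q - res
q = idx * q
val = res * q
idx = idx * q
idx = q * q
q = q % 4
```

0

res = 2-2 = 0
idx = 2*2 = 4
val = 2-0 = 2
q = 4*2 = 8
val = 0*8 = 0
idx = 4*8 = 32
idx = 8*8 = 64
q = 8%4 = 0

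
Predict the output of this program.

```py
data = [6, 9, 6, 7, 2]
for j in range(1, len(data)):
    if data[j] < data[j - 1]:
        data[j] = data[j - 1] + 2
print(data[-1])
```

j=1: 9>=6, unchanged → [6, 9, 6, 7, 2]
j=2: 6<9, data[2] = 9+2 = 11 → [6, 9, 11, 7, 2]
j=3: 7<11, data[3] = 11+2 = 13 → [6, 9, 11, 13, 2]
j=4: 2<13, data[4] = 13+2 = 15 → [6, 9, 11, 13, 15]

15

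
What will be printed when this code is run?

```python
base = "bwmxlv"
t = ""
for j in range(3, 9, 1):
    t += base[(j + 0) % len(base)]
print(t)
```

j=3: add base[3]='x' → 'x'
j=4: add base[4]='l' → 'xl'
j=5: add base[5]='v' → 'xlv'
j=6: add base[0]='b' → 'xlvb'
j=7: add base[1]='w' → 'xlvbw'
j=8: add base[2]='m' → 'xlvbwm'

xlvbwm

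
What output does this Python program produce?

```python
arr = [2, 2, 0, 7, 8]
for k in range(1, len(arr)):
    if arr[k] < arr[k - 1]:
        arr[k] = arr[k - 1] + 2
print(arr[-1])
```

8

k=1: 2>=2, unchanged → [2, 2, 0, 7, 8]
k=2: 0<2, arr[2] = 2+2 = 4 → [2, 2, 4, 7, 8]
k=3: 7>=4, unchanged → [2, 2, 4, 7, 8]
k=4: 8>=7, unchanged → [2, 2, 4, 7, 8]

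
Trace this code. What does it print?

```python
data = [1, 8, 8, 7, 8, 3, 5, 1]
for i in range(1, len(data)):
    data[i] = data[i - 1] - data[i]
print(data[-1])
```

i=1: data[1] = 1-8 = -7 → [1, -7, 8, 7, 8, 3, 5, 1]
i=2: data[2] = (-7)-8 = -15 → [1, -7, -15, 7, 8, 3, 5, 1]
i=3: data[3] = (-15)-7 = -22 → [1, -7, -15, -22, 8, 3, 5, 1]
i=4: data[4] = (-22)-8 = -30 → [1, -7, -15, -22, -30, 3, 5, 1]
i=5: data[5] = (-30)-3 = -33 → [1, -7, -15, -22, -30, -33, 5, 1]
i=6: data[6] = (-33)-5 = -38 → [1, -7, -15, -22, -30, -33, -38, 1]
i=7: data[7] = (-38)-1 = -39 → [1, -7, -15, -22, -30, -33, -38, -39]

-39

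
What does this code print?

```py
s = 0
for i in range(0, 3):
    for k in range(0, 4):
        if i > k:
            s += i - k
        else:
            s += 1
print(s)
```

i=0,k=0: not 0>0, s = 0+1 = 1
i=0,k=1: not 0>1, s = 1+1 = 2
i=0,k=2: not 0>2, s = 2+1 = 3
i=0,k=3: not 0>3, s = 3+1 = 4
i=1,k=0: 1>0, s = 4+1 = 5
i=1,k=1: not 1>1, s = 5+1 = 6
i=1,k=2: not 1>2, s = 6+1 = 7
i=1,k=3: not 1>3, s = 7+1 = 8
i=2,k=0: 2>0, s = 8+2 = 10
i=2,k=1: 2>1, s = 10+1 = 11
i=2,k=2: not 2>2, s = 11+1 = 12
i=2,k=3: not 2>3, s = 12+1 = 13

13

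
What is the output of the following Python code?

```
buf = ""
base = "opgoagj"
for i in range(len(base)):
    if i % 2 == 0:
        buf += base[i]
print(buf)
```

ogaj

i=0: add 'o' → 'o'
i=1: skip
i=2: add 'g' → 'og'
i=3: skip
i=4: add 'a' → 'oga'
i=5: skip
i=6: add 'j' → 'ogaj'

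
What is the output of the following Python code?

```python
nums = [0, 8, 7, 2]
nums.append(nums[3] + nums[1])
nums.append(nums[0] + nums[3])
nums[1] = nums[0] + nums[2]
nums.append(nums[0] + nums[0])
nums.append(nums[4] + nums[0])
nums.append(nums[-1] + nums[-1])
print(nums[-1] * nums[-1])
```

append nums[3]+nums[1] = 2+8 = 10 → [0, 8, 7, 2, 10]
append nums[0]+nums[3] = 0+2 = 2 → [0, 8, 7, 2, 10, 2]
nums[1] = nums[0]+nums[2] = 0+7 = 7 → [0, 7, 7, 2, 10, 2]
append nums[0]+nums[0] = 0+0 = 0 → [0, 7, 7, 2, 10, 2, 0]
append nums[4]+nums[0] = 10+0 = 10 → [0, 7, 7, 2, 10, 2, 0, 10]
append nums[-1]+nums[-1] = 10+10 = 20 → [0, 7, 7, 2, 10, 2, 0, 10, 20]
nums[-1]*nums[-1] = 20*20 = 400

400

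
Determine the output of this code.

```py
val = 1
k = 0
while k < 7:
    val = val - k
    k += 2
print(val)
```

-11

k=0: val = 1-0 = 1
k=2: val = 1-2 = -1
k=4: val = (-1)-4 = -5
k=6: val = (-5)-6 = -11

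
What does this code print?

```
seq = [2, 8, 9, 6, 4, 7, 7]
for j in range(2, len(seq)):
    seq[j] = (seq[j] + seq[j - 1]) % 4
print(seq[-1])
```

1

j=2: seq[2] = (9+8)%4 = 1 → [2, 8, 1, 6, 4, 7, 7]
j=3: seq[3] = (6+1)%4 = 3 → [2, 8, 1, 3, 4, 7, 7]
j=4: seq[4] = (4+3)%4 = 3 → [2, 8, 1, 3, 3, 7, 7]
j=5: seq[5] = (7+3)%4 = 2 → [2, 8, 1, 3, 3, 2, 7]
j=6: seq[6] = (7+2)%4 = 1 → [2, 8, 1, 3, 3, 2, 1]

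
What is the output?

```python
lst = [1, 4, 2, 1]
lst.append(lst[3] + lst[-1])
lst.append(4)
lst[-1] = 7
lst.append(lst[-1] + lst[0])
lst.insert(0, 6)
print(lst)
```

[6, 1, 4, 2, 1, 2, 7, 8]

append lst[3]+lst[-1] = 1+1 = 2 → [1, 4, 2, 1, 2]
append 4 → [1, 4, 2, 1, 2, 4]
lst[-1] = 7 → [1, 4, 2, 1, 2, 7]
append lst[-1]+lst[0] = 7+1 = 8 → [1, 4, 2, 1, 2, 7, 8]
insert 6 at 0 → [6, 1, 4, 2, 1, 2, 7, 8]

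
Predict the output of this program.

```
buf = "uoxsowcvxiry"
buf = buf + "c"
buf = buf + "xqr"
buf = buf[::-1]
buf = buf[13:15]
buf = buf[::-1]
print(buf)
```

ox

+ 'c' → 'uoxsowcvxiryc'
+ 'xqr' → 'uoxsowcvxirycxqr'
reverse → 'rqxcyrixvcwosxou'
slice [13:15] → 'xo'
reverse → 'ox'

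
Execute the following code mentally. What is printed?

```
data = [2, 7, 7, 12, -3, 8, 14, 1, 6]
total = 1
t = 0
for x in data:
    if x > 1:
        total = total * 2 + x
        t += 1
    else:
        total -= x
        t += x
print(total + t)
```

x=2: >1, total = 1*2+2 = 4; t=1
x=7: >1, total = 4*2+7 = 15; t=2
x=7: >1, total = 15*2+7 = 37; t=3
x=12: >1, total = 37*2+12 = 86; t=4
x=-3: not >1, total = 86-(-3) = 89; t=1
x=8: >1, total = 89*2+8 = 186; t=2
x=14: >1, total = 186*2+14 = 386; t=3
x=1: not >1, total = 386-1 = 385; t=4
x=6: >1, total = 385*2+6 = 776; t=5
total+t = 776+5 = 781

781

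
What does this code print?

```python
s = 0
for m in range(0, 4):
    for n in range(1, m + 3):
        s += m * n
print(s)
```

m=0,n=1: s = 0+0 = 0
m=0,n=2: s = 0+0 = 0
m=1,n=1: s = 0+1 = 1
m=1,n=2: s = 1+2 = 3
m=1,n=3: s = 3+3 = 6
m=2,n=1: s = 6+2 = 8
m=2,n=2: s = 8+4 = 12
m=2,n=3: s = 12+6 = 18
m=2,n=4: s = 18+8 = 26
m=3,n=1: s = 26+3 = 29
m=3,n=2: s = 29+6 = 35
m=3,n=3: s = 35+9 = 44
m=3,n=4: s = 44+12 = 56
m=3,n=5: s = 56+15 = 71

71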